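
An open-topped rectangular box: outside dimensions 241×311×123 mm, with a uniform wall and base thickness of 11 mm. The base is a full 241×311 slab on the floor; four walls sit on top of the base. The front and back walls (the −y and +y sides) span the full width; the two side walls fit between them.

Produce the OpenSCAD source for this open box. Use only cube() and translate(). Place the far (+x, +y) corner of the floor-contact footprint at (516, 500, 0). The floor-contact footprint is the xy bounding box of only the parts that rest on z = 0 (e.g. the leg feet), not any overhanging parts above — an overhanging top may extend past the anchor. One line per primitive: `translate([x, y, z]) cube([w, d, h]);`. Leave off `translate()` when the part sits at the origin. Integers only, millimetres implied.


translate([275, 189, 0]) cube([241, 311, 11]);
translate([275, 189, 11]) cube([241, 11, 112]);
translate([275, 489, 11]) cube([241, 11, 112]);
translate([275, 200, 11]) cube([11, 289, 112]);
translate([505, 200, 11]) cube([11, 289, 112]);


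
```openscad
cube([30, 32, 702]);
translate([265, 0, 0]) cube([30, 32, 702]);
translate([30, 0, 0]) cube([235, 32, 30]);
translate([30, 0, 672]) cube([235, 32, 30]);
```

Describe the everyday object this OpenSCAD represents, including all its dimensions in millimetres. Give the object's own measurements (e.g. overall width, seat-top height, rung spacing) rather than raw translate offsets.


A rectangular picture frame lying in the x–z plane (depth along y). The opening is 235 mm wide (x) by 642 mm tall (z), surrounded by a border 30 mm wide on all four sides. The frame is 32 mm deep and is made of two full-height vertical stiles with two horizontal rails fitted between them.


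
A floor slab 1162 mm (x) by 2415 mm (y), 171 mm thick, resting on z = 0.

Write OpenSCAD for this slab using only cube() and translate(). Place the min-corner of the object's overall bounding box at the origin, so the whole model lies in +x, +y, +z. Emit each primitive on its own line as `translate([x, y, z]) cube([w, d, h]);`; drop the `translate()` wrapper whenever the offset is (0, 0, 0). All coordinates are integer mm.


cube([1162, 2415, 171]);


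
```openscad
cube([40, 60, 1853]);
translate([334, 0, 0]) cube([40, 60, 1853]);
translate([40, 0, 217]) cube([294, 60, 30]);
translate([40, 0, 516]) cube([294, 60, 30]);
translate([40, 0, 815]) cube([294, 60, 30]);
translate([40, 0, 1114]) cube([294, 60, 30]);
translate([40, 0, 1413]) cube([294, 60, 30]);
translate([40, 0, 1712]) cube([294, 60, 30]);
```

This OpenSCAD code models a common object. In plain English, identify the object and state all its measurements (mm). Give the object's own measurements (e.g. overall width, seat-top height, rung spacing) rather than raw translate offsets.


A straight ladder. Two 40×60 mm vertical rails, 1853 mm tall, stand 374 mm apart (outside-to-outside) with their front faces coplanar on the −y side. 6 rungs, each 60 mm deep and 30 mm tall, span between the inner faces of the rails, front faces flush with the rails. The lowest rung's underside is at z = 217 mm and rungs are spaced 299 mm apart (underside to underside).


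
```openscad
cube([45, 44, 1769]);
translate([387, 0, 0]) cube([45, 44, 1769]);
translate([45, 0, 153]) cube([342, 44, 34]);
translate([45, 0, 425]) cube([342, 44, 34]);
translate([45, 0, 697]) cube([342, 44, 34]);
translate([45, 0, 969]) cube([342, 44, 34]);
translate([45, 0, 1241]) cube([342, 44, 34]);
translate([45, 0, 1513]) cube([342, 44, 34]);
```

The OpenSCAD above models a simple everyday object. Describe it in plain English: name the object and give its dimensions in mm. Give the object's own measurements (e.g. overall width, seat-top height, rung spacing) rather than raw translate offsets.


A straight ladder. Two 45×44 mm vertical rails, 1769 mm tall, stand 432 mm apart (outside-to-outside) with their front faces coplanar on the −y side. 6 rungs, each 44 mm deep and 34 mm tall, span between the inner faces of the rails, front faces flush with the rails. The lowest rung's underside is at z = 153 mm and rungs are spaced 272 mm apart (underside to underside).


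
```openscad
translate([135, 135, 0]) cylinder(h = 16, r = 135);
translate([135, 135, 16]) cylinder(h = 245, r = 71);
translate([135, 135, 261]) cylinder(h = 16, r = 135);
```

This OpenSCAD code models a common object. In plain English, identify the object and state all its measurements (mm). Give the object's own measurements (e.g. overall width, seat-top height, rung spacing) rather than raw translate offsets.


A spool: two coaxial disc flanges of radius 135 mm and thickness 16 mm, joined by a core cylinder of radius 71 mm and height 245 mm. The lower flange rests on z = 0 and the three cylinders share a vertical axis.


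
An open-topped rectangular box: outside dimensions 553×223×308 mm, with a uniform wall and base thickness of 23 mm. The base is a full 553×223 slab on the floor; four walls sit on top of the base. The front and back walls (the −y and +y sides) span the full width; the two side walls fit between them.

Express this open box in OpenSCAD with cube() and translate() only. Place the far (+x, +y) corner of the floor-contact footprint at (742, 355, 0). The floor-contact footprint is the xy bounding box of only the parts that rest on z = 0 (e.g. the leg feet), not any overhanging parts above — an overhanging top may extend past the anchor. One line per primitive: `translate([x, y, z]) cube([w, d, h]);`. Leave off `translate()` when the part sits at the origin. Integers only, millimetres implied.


translate([189, 132, 0]) cube([553, 223, 23]);
translate([189, 132, 23]) cube([553, 23, 285]);
translate([189, 332, 23]) cube([553, 23, 285]);
translate([189, 155, 23]) cube([23, 177, 285]);
translate([719, 155, 23]) cube([23, 177, 285]);


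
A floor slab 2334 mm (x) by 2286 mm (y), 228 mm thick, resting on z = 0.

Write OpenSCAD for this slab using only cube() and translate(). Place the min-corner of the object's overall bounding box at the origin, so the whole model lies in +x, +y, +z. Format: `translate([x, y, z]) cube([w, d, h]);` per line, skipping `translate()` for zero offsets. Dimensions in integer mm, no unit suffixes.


cube([2334, 2286, 228]);


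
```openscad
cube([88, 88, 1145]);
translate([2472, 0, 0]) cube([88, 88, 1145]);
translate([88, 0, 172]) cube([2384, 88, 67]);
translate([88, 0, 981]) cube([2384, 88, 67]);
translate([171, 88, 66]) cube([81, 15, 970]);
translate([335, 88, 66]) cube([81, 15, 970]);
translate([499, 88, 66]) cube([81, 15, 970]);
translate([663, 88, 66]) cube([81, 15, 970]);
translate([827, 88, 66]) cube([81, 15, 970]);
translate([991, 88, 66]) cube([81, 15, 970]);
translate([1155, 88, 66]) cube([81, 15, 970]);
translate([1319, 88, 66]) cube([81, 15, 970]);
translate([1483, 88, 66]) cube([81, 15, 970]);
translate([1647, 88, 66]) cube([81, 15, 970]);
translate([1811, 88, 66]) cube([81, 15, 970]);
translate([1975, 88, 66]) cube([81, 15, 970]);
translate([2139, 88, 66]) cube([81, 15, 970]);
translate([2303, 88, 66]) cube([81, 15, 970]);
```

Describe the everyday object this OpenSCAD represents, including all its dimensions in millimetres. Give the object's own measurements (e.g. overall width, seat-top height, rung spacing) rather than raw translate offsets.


A fence section. Two 88×88 mm posts, 1145 mm tall, stand on the floor with a clear span of 2384 mm between their inner faces. Two horizontal rails of 88×67 mm section span the gap between the posts with their undersides at z = 172 mm and z = 981 mm, flush with the posts' −y face. 14 pickets, each 81 mm wide, 15 mm thick and 970 mm tall, are fixed to the +y face of the rails with their bottoms at z = 66 mm, spaced across the span with a 83 mm gap after the −x post and between neighbouring pickets, with 88 mm left before the +x post.


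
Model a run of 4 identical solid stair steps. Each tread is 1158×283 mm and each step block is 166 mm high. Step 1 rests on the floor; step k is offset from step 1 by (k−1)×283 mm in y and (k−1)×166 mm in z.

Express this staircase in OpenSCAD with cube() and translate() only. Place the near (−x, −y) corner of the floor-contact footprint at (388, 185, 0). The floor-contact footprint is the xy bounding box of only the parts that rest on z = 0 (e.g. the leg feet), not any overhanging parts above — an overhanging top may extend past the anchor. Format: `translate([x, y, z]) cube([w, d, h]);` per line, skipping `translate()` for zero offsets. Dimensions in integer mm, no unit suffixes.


translate([388, 185, 0]) cube([1158, 283, 166]);
translate([388, 468, 166]) cube([1158, 283, 166]);
translate([388, 751, 332]) cube([1158, 283, 166]);
translate([388, 1034, 498]) cube([1158, 283, 166]);


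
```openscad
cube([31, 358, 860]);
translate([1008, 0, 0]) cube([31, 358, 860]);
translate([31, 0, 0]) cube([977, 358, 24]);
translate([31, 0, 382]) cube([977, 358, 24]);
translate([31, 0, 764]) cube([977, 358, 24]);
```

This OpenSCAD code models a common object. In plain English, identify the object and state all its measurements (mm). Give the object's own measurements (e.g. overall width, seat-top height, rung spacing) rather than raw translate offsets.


An open bookshelf. Two side panels, each 31 mm thick, 358 mm deep and 860 mm tall, stand 1039 mm apart (outside-to-outside). Between them sit 3 shelves, each 24 mm thick and 358 mm deep, spanning the full gap between the sides. The bottom shelf rests on the floor (its underside at z = 0) and the clear gap between one shelf's top and the next shelf's underside is 358 mm.


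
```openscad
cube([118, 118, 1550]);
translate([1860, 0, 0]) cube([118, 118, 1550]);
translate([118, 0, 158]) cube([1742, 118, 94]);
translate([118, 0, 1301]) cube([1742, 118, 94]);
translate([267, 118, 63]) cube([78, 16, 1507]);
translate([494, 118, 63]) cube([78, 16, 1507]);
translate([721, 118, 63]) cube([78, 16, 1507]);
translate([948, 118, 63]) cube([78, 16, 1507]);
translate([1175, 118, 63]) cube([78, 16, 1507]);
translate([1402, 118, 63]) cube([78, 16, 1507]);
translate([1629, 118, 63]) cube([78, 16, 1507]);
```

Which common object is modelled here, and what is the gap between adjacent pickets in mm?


A fence section. The picket gap is 149 mm.

Two posts, two rails, 7 pickets — a fence section. Span 1742 mm holds 7 pickets of 78 mm with 8 equal gaps: ⌊(1742 − 7·78) / 8⌋ = 149 mm.


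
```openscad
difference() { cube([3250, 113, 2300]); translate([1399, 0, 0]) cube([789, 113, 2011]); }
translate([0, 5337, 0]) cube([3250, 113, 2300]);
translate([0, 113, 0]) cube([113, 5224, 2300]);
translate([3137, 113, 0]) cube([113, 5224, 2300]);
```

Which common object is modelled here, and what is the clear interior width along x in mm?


A single room. The interior width is 3024 mm.

Four walls enclosing a rectangle with a door in the front wall — a room. Outside width 3250 minus two 113 mm walls gives 3024 mm.


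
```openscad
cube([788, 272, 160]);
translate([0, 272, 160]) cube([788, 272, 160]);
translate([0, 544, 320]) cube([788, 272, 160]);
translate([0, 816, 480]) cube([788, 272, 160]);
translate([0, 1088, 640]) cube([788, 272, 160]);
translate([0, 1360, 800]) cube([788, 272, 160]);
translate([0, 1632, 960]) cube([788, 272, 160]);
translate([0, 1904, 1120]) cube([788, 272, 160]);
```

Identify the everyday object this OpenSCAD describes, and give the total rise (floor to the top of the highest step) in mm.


A staircase. The total rise is 1280 mm.

8 identical blocks, each offset up and back from the previous — a staircase. Each step is 160 mm tall and there are 8 of them, so the total rise is 8 × 160 = 1280 mm.


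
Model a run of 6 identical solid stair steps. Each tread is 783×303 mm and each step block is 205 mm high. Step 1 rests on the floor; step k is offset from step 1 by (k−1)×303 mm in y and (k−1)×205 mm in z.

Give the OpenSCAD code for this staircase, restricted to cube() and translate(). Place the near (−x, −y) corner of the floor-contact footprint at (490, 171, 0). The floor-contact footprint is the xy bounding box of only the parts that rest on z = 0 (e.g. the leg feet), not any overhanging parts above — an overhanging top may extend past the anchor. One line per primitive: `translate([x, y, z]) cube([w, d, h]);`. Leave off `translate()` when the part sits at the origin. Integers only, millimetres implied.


translate([490, 171, 0]) cube([783, 303, 205]);
translate([490, 474, 205]) cube([783, 303, 205]);
translate([490, 777, 410]) cube([783, 303, 205]);
translate([490, 1080, 615]) cube([783, 303, 205]);
translate([490, 1383, 820]) cube([783, 303, 205]);
translate([490, 1686, 1025]) cube([783, 303, 205]);


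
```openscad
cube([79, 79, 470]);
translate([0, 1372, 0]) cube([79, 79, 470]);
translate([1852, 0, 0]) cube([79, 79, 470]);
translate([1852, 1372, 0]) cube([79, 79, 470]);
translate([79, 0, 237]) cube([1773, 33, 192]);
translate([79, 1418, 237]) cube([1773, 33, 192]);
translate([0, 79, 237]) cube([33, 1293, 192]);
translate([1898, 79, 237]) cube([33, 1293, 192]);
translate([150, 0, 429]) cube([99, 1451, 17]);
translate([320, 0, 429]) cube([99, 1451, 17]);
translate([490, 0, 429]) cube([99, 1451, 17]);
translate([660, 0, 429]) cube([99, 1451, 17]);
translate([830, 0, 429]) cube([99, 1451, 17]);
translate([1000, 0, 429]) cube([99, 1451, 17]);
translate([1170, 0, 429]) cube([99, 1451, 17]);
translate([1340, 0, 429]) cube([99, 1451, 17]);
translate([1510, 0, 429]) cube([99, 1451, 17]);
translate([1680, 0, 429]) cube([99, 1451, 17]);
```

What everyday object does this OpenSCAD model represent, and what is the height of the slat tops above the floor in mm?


A bed frame. The slat-top height is 446 mm.

Four posts, four rails, and a row of slats — a bed frame. Slats sit on the rails at z = 237 + 192 = 429; with slat thickness 17, the top is 446 mm.


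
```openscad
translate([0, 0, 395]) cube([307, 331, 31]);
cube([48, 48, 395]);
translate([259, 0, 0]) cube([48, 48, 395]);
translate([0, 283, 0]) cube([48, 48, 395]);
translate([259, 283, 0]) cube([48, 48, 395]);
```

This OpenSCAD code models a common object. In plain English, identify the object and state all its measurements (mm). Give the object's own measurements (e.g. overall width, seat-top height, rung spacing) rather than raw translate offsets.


A four-legged stool. The seat is a 307×331×31 mm slab whose top surface is at z = 426 mm; four square legs, each 48×48 mm in cross-section, run from the floor (z = 0) to the underside of the seat, each flush with a corner of the seat.


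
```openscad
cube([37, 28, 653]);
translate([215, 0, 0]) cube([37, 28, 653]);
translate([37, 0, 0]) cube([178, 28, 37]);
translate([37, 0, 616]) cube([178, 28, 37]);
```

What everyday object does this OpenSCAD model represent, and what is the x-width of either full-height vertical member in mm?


A picture frame. The border width is 37 mm.

Four thin pieces enclosing a rectangular opening — a picture frame. The two full-height stiles are 653 mm tall; the top rail sits at z = 616 and is 37 mm tall, so the border above the opening is 653 − 616 = 37 mm, matching the stile x-width.


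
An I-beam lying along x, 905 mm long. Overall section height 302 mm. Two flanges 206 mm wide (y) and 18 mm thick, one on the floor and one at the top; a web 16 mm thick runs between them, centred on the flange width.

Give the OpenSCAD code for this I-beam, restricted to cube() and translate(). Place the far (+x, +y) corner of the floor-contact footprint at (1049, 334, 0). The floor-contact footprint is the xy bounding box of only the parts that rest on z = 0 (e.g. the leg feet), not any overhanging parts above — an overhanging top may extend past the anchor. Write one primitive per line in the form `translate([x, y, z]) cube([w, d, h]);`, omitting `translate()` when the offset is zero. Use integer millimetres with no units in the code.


translate([144, 128, 0]) cube([905, 206, 18]);
translate([144, 223, 18]) cube([905, 16, 266]);
translate([144, 128, 284]) cube([905, 206, 18]);


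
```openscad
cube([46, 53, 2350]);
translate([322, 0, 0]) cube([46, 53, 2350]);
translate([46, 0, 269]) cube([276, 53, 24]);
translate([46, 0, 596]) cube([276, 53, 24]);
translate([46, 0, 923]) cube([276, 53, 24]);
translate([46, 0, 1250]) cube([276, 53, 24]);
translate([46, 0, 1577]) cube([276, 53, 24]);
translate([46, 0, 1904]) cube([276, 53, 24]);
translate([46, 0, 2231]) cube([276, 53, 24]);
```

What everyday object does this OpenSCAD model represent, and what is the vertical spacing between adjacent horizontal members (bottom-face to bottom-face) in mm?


A ladder. The rung spacing is 327 mm.

Two tall 46×53 posts with 7 short bars between them — a ladder. Adjacent rungs sit at z = 269 and z = 596, so the spacing is 596 − 269 = 327 mm.


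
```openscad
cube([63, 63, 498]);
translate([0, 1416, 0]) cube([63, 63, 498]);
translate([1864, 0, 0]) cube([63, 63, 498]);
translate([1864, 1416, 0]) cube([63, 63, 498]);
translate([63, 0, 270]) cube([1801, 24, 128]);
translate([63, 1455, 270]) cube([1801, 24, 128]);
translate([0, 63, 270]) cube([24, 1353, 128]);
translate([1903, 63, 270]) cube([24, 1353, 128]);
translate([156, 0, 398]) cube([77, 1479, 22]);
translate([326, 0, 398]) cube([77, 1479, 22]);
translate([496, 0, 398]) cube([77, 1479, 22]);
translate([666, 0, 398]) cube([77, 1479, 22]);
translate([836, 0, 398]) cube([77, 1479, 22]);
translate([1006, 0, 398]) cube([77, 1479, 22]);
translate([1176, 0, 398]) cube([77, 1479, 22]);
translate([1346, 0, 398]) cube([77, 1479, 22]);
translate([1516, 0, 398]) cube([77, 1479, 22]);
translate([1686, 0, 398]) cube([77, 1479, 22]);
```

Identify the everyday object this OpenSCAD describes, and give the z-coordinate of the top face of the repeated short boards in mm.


A bed frame. The slat-top height is 420 mm.

Four posts, four rails, and a row of slats — a bed frame. Slats sit on the rails at z = 270 + 128 = 398; with slat thickness 22, the top is 420 mm.


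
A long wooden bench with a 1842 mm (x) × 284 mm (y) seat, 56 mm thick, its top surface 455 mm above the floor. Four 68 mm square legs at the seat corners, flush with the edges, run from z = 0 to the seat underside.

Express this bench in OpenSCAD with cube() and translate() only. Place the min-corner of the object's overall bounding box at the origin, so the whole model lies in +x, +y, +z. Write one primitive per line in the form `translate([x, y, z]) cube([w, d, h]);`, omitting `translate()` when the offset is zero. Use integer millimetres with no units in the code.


// leg_h = 455 − 56 = 399
translate([0, 0, 399]) cube([1842, 284, 56]);
cube([68, 68, 399]);
translate([0, 216, 0]) cube([68, 68, 399]);
translate([1774, 0, 0]) cube([68, 68, 399]);
translate([1774, 216, 0]) cube([68, 68, 399]);


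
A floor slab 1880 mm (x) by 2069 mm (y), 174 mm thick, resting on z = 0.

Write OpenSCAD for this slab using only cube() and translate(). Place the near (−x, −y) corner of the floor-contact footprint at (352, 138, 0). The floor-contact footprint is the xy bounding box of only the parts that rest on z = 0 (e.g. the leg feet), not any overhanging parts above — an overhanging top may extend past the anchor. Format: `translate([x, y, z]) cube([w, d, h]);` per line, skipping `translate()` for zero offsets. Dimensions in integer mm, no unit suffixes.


translate([352, 138, 0]) cube([1880, 2069, 174]);


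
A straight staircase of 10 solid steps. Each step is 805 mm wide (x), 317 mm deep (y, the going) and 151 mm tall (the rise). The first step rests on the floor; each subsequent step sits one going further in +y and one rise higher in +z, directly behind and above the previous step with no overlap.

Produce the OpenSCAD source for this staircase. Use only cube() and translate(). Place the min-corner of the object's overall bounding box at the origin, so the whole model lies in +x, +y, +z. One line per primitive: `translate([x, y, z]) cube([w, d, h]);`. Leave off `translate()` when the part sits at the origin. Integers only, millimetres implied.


cube([805, 317, 151]);
translate([0, 317, 151]) cube([805, 317, 151]);
translate([0, 634, 302]) cube([805, 317, 151]);
translate([0, 951, 453]) cube([805, 317, 151]);
translate([0, 1268, 604]) cube([805, 317, 151]);
translate([0, 1585, 755]) cube([805, 317, 151]);
translate([0, 1902, 906]) cube([805, 317, 151]);
translate([0, 2219, 1057]) cube([805, 317, 151]);
translate([0, 2536, 1208]) cube([805, 317, 151]);
translate([0, 2853, 1359]) cube([805, 317, 151]);


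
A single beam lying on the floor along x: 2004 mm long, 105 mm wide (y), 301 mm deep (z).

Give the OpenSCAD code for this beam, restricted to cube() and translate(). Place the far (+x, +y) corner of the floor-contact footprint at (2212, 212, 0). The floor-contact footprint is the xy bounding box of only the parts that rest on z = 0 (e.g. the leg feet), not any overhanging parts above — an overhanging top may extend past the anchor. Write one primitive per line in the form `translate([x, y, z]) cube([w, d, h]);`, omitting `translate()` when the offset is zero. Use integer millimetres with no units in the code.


translate([208, 107, 0]) cube([2004, 105, 301]);


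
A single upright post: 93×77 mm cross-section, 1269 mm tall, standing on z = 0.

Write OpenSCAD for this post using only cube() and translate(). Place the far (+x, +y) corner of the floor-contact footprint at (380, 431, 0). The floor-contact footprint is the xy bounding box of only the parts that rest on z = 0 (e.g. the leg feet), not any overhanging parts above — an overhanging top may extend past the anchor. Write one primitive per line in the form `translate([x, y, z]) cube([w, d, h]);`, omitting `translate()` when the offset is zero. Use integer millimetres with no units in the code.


translate([287, 354, 0]) cube([93, 77, 1269]);


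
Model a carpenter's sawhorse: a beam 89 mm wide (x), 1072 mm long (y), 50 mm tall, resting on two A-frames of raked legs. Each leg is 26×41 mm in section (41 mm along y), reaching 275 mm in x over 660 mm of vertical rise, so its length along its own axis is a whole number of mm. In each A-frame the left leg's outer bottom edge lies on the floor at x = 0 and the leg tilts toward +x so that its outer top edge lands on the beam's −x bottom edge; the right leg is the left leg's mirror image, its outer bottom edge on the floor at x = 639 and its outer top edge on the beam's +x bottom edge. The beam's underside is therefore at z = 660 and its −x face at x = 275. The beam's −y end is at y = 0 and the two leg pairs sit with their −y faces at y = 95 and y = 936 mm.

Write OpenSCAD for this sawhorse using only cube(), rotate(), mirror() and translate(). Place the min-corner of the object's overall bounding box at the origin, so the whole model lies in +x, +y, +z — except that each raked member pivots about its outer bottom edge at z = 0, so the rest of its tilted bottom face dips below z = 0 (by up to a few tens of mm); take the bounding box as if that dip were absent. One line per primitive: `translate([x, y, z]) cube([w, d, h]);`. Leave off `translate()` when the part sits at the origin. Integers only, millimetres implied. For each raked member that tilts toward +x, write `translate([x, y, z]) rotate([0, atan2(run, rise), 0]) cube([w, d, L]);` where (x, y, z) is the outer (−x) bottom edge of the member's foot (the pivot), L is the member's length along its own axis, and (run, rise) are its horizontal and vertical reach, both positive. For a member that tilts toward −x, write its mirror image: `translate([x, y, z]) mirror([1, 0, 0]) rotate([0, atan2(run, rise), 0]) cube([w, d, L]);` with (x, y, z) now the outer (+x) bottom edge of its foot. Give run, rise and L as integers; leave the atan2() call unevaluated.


translate([275, 0, 660]) cube([89, 1072, 50]);
translate([0, 95, 0]) rotate([0, atan2(275, 660), 0]) cube([26, 41, 715]);
translate([639, 95, 0]) mirror([1, 0, 0]) rotate([0, atan2(275, 660), 0]) cube([26, 41, 715]);
translate([0, 936, 0]) rotate([0, atan2(275, 660), 0]) cube([26, 41, 715]);
translate([639, 936, 0]) mirror([1, 0, 0]) rotate([0, atan2(275, 660), 0]) cube([26, 41, 715]);


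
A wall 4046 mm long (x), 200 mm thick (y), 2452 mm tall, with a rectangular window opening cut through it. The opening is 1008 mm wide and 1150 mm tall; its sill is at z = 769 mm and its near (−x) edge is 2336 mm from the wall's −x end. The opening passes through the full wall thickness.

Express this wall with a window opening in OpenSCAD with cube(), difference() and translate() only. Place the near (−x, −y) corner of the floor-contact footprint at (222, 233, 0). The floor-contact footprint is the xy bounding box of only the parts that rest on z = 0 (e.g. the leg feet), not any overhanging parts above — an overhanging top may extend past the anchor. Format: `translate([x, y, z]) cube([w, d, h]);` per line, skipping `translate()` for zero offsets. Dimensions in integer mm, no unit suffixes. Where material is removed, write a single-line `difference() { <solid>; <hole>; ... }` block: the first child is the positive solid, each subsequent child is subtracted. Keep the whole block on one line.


difference() { translate([222, 233, 0]) cube([4046, 200, 2452]); translate([2558, 233, 769]) cube([1008, 200, 1150]); }


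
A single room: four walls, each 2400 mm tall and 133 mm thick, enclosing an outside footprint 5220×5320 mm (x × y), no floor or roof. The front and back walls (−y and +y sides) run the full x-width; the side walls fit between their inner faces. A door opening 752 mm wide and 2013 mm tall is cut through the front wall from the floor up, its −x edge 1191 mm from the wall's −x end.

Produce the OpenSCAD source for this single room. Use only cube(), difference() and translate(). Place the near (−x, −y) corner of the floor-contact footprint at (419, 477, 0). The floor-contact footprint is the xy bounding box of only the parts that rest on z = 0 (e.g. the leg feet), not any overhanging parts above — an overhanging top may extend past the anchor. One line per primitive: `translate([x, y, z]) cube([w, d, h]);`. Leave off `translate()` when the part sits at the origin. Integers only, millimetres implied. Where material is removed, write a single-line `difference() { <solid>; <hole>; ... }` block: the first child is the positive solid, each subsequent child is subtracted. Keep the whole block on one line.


difference() { translate([419, 477, 0]) cube([5220, 133, 2400]); translate([1610, 477, 0]) cube([752, 133, 2013]); }
translate([419, 5664, 0]) cube([5220, 133, 2400]);
translate([419, 610, 0]) cube([133, 5054, 2400]);
translate([5506, 610, 0]) cube([133, 5054, 2400]);


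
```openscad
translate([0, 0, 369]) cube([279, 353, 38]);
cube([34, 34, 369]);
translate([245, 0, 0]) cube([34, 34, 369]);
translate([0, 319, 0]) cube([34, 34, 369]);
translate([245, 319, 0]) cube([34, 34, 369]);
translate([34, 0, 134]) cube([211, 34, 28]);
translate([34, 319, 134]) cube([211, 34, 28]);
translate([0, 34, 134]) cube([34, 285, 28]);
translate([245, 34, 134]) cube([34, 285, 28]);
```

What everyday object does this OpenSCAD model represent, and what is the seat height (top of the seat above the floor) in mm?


A stool. The seat height is 407 mm.

A 279×353×38 slab at z = 369 on four corner posts — a stool. The seat top is 369 + 38 = 407 mm.


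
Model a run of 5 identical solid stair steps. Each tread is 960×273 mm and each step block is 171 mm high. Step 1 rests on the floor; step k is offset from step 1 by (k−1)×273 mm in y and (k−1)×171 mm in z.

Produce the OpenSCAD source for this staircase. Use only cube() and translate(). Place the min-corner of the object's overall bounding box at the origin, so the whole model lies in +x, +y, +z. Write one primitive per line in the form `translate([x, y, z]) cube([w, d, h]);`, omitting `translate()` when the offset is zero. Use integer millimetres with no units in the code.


cube([960, 273, 171]);
translate([0, 273, 171]) cube([960, 273, 171]);
translate([0, 546, 342]) cube([960, 273, 171]);
translate([0, 819, 513]) cube([960, 273, 171]);
translate([0, 1092, 684]) cube([960, 273, 171]);


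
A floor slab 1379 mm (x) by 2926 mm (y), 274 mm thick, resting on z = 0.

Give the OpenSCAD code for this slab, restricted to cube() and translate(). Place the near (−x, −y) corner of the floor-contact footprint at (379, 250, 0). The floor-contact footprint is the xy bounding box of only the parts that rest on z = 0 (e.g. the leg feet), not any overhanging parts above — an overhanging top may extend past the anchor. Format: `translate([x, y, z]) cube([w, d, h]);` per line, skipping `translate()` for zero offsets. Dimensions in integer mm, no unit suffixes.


translate([379, 250, 0]) cube([1379, 2926, 274]);


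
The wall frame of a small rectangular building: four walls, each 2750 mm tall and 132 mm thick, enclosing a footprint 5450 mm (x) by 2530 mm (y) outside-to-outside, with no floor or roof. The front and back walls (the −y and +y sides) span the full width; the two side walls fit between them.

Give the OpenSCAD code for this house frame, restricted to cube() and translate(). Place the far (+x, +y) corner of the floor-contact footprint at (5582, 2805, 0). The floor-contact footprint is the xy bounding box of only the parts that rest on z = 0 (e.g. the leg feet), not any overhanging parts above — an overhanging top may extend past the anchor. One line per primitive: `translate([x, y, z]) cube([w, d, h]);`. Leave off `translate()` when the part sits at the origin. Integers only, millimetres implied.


translate([132, 275, 0]) cube([5450, 132, 2750]);
translate([132, 2673, 0]) cube([5450, 132, 2750]);
translate([132, 407, 0]) cube([132, 2266, 2750]);
translate([5450, 407, 0]) cube([132, 2266, 2750]);


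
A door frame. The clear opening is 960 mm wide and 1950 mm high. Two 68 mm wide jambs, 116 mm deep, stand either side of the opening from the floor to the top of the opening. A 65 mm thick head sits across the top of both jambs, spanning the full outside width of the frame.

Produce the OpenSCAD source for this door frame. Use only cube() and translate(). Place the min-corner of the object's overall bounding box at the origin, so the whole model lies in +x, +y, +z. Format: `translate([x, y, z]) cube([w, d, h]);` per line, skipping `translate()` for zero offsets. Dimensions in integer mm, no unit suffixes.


cube([68, 116, 1950]);
translate([1028, 0, 0]) cube([68, 116, 1950]);
translate([0, 0, 1950]) cube([1096, 116, 65]);


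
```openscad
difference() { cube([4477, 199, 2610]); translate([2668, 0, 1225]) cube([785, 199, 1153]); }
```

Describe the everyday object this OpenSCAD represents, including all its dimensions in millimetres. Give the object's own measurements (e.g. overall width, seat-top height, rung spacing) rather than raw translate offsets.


A wall 4477 mm long (x), 199 mm thick (y), 2610 mm tall, with a rectangular window opening cut through it. The opening is 785 mm wide and 1153 mm tall; its sill is at z = 1225 mm and its near (−x) edge is 2668 mm from the wall's −x end. The opening passes through the full wall thickness.


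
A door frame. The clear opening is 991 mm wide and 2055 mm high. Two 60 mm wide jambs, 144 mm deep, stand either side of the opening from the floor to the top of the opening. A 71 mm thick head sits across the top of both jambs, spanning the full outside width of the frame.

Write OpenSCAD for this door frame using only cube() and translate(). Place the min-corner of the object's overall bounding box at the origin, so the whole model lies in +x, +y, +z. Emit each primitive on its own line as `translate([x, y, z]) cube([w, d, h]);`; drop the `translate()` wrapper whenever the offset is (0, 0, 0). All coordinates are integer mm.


cube([60, 144, 2055]);
translate([1051, 0, 0]) cube([60, 144, 2055]);
translate([0, 0, 2055]) cube([1111, 144, 71]);


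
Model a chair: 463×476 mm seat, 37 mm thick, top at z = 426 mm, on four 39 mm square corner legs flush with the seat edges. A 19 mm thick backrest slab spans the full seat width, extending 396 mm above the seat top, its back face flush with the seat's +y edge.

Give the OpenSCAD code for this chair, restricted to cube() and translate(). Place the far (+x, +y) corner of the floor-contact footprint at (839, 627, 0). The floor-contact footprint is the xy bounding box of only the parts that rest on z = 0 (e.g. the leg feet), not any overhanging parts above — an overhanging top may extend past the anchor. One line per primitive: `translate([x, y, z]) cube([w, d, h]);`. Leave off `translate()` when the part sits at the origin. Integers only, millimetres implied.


translate([376, 151, 389]) cube([463, 476, 37]);
translate([376, 151, 0]) cube([39, 39, 389]);
translate([800, 151, 0]) cube([39, 39, 389]);
translate([376, 588, 0]) cube([39, 39, 389]);
translate([800, 588, 0]) cube([39, 39, 389]);
translate([376, 608, 426]) cube([463, 19, 396]);


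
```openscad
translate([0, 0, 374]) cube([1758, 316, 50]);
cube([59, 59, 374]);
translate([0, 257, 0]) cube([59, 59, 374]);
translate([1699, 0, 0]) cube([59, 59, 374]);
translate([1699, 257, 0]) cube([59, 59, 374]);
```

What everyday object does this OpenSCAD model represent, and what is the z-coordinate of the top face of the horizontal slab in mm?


A bench. The seat-top height is 424 mm.

A long slab on four corner posts — a bench. The slab sits at z = 374 with thickness 50, so the top is 374 + 50 = 424 mm.


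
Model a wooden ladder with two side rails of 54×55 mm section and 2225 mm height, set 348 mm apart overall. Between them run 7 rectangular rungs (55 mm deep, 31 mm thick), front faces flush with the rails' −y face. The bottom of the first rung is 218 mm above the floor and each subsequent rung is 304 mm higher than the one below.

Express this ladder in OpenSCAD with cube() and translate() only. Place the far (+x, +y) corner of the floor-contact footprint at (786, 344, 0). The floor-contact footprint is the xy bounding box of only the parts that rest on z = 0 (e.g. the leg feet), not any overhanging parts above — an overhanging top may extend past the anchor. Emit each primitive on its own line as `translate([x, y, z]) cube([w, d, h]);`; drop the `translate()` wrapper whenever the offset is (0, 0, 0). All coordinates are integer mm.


translate([438, 289, 0]) cube([54, 55, 2225]);
translate([732, 289, 0]) cube([54, 55, 2225]);
translate([492, 289, 218]) cube([240, 55, 31]);
translate([492, 289, 522]) cube([240, 55, 31]);
translate([492, 289, 826]) cube([240, 55, 31]);
translate([492, 289, 1130]) cube([240, 55, 31]);
translate([492, 289, 1434]) cube([240, 55, 31]);
translate([492, 289, 1738]) cube([240, 55, 31]);
translate([492, 289, 2042]) cube([240, 55, 31]);


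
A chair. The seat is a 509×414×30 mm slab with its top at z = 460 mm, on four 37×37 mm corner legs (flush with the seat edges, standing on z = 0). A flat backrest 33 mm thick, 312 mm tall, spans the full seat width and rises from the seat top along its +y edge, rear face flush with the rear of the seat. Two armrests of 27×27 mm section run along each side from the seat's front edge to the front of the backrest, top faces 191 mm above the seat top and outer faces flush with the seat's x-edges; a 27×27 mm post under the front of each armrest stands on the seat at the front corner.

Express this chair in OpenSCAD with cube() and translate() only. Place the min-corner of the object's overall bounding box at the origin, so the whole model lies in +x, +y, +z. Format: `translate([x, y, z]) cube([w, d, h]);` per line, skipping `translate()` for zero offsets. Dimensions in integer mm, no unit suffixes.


// leg_h = 460 - 30 = 430
// arm post h = 191 - 27 = 164
translate([0, 0, 430]) cube([509, 414, 30]);
cube([37, 37, 430]);
translate([472, 0, 0]) cube([37, 37, 430]);
translate([0, 377, 0]) cube([37, 37, 430]);
translate([472, 377, 0]) cube([37, 37, 430]);
translate([0, 381, 460]) cube([509, 33, 312]);
translate([0, 0, 624]) cube([27, 381, 27]);
translate([482, 0, 624]) cube([27, 381, 27]);
translate([0, 0, 460]) cube([27, 27, 164]);
translate([482, 0, 460]) cube([27, 27, 164]);


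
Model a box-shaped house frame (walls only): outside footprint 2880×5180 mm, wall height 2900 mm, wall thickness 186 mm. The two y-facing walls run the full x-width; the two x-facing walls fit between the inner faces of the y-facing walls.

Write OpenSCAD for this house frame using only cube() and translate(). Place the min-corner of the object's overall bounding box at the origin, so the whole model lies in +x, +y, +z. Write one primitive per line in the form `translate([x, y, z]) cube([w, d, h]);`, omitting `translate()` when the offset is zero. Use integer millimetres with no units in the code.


cube([2880, 186, 2900]);
translate([0, 4994, 0]) cube([2880, 186, 2900]);
translate([0, 186, 0]) cube([186, 4808, 2900]);
translate([2694, 186, 0]) cube([186, 4808, 2900]);


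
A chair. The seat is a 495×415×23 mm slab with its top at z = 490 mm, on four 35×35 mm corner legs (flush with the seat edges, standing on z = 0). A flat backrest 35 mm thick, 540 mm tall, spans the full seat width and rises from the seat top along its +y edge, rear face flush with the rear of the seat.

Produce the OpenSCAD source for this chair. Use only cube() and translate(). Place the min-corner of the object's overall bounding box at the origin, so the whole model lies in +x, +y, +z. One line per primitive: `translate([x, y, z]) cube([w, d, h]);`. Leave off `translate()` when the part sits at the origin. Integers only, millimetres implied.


translate([0, 0, 467]) cube([495, 415, 23]);
cube([35, 35, 467]);
translate([460, 0, 0]) cube([35, 35, 467]);
translate([0, 380, 0]) cube([35, 35, 467]);
translate([460, 380, 0]) cube([35, 35, 467]);
translate([0, 380, 490]) cube([495, 35, 540]);


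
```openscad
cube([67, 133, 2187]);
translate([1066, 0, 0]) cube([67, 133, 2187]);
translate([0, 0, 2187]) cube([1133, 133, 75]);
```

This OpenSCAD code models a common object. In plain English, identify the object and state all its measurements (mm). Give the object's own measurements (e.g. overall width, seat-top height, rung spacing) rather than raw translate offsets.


A door frame. The clear opening is 999 mm wide and 2187 mm high. Two 67 mm wide jambs, 133 mm deep, stand either side of the opening from the floor to the top of the opening. A 75 mm thick head sits across the top of both jambs, spanning the full outside width of the frame.


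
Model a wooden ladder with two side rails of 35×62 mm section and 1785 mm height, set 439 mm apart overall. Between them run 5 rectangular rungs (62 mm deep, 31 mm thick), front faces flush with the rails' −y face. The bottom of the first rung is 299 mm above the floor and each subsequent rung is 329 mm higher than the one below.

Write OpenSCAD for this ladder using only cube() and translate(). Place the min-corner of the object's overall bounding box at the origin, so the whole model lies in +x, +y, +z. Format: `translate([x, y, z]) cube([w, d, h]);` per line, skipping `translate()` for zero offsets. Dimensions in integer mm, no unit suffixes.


cube([35, 62, 1785]);
translate([404, 0, 0]) cube([35, 62, 1785]);
translate([35, 0, 299]) cube([369, 62, 31]);
translate([35, 0, 628]) cube([369, 62, 31]);
translate([35, 0, 957]) cube([369, 62, 31]);
translate([35, 0, 1286]) cube([369, 62, 31]);
translate([35, 0, 1615]) cube([369, 62, 31]);


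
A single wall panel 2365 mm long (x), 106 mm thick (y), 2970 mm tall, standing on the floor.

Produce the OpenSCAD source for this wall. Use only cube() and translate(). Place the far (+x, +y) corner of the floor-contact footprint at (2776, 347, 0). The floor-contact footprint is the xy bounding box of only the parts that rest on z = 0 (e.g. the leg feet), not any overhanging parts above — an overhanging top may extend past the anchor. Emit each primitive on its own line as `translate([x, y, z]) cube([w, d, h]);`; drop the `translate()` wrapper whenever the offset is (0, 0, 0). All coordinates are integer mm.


translate([411, 241, 0]) cube([2365, 106, 2970]);


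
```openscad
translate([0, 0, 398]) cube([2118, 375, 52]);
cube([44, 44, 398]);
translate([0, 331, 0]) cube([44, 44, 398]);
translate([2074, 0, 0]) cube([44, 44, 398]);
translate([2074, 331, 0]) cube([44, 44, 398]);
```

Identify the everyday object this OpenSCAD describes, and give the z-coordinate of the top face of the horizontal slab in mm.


A bench. The seat-top height is 450 mm.

A long slab on four corner posts — a bench. The slab sits at z = 398 with thickness 52, so the top is 398 + 52 = 450 mm.
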